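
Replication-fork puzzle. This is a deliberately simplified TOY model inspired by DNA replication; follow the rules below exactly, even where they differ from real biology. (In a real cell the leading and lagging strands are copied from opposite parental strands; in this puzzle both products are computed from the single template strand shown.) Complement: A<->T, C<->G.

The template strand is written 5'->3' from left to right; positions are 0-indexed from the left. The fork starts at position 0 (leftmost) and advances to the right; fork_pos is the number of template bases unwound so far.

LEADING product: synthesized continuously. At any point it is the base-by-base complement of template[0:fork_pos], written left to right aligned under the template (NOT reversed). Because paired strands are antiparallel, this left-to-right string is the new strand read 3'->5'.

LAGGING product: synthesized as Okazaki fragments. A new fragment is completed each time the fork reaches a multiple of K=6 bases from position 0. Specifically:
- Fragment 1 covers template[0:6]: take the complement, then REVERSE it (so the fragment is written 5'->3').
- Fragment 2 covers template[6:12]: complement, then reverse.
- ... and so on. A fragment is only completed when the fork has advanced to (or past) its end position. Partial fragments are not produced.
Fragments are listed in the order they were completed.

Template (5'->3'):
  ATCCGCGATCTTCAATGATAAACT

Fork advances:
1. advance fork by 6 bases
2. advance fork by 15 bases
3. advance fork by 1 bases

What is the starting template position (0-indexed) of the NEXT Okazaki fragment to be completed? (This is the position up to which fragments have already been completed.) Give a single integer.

Step 1: advance 6 -> fork_pos = 0 + 6 = 6. Reached multiple(s) of 6: 6 -> fragment 1 completed (1 total).
Step 2: advance 15 -> fork_pos = 6 + 15 = 21. Reached multiple(s) of 6: 12, 18 -> fragments 2-3 completed (3 total).
Step 3: advance 1 -> fork_pos = 21 + 1 = 22. Next multiple of 6 is 24 (not reached); still 3 fragment(s).
3 fragment(s) completed, covering template[0:18] (3 x 6 = 18). The next fragment, fragment 4, covers template[18:24], so it starts at position 18.

Answer: 18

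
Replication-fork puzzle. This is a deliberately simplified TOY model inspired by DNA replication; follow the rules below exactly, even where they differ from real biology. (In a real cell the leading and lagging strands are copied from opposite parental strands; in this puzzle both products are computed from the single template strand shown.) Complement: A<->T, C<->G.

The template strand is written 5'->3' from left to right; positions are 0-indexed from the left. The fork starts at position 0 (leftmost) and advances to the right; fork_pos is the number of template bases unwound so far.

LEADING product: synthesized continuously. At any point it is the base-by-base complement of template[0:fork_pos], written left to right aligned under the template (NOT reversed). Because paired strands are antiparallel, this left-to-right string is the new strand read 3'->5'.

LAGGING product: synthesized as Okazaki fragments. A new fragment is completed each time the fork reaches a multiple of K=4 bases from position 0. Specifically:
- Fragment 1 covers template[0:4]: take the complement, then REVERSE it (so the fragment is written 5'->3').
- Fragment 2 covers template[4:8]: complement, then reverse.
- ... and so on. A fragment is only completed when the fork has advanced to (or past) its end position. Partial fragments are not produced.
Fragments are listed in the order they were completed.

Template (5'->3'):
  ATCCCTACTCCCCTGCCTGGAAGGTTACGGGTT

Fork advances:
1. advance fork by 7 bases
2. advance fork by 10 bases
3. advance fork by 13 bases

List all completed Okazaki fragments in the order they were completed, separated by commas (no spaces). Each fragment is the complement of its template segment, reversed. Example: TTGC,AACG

Step 1: advance 7 -> fork_pos = 0 + 7 = 7. Reached multiple(s) of 4: 4 -> fragment 1 completed (1 total).
Step 2: advance 10 -> fork_pos = 7 + 10 = 17. Reached multiple(s) of 4: 8, 12, 16 -> fragments 2-4 completed (4 total).
Step 3: advance 13 -> fork_pos = 17 + 13 = 30. Reached multiple(s) of 4: 20, 24, 28 -> fragments 5-7 completed (7 total).
Final fork_pos = 30, so 7 fragment(s) are complete. Build each: template segment -> complement -> reverse.
Fragment 1: template[0:4] = ATCC -> complement TAGG -> reversed GGAT
Fragment 2: template[4:8] = CTAC -> complement GATG -> reversed GTAG
Fragment 3: template[8:12] = TCCC -> complement AGGG -> reversed GGGA
Fragment 4: template[12:16] = CTGC -> complement GACG -> reversed GCAG
Fragment 5: template[16:20] = CTGG -> complement GACC -> reversed CCAG
Fragment 6: template[20:24] = AAGG -> complement TTCC -> reversed CCTT
Fragment 7: template[24:28] = TTAC -> complement AATG -> reversed GTAA

Answer: GGAT,GTAG,GGGA,GCAG,CCAG,CCTT,GTAA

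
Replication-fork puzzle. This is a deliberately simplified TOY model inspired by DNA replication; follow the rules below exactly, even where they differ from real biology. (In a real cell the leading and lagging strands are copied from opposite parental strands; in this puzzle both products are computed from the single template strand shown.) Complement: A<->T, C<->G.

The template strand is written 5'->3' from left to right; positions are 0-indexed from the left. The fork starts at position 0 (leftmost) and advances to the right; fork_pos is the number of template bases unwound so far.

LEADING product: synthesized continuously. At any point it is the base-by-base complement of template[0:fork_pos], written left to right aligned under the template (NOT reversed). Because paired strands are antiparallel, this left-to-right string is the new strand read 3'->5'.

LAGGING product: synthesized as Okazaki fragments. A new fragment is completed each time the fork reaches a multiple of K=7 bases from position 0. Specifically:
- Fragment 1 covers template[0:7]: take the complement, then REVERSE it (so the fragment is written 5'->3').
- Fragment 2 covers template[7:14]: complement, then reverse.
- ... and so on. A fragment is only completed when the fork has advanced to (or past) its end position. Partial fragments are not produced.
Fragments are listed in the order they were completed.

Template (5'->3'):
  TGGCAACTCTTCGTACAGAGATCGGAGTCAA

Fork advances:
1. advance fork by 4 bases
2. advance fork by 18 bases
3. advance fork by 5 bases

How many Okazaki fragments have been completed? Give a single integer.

Answer: 3

Derivation:
Step 1: advance 4 -> fork_pos = 0 + 4 = 4. Next multiple of 7 is 7 (not reached); still 0 fragment(s).
Step 2: advance 18 -> fork_pos = 4 + 18 = 22. Reached multiple(s) of 7: 7, 14, 21 -> fragments 1-3 completed (3 total).
Step 3: advance 5 -> fork_pos = 22 + 5 = 27. Next multiple of 7 is 28 (not reached); still 3 fragment(s).
Check: final fork_pos = 27; the multiples of 7 that are <= 27 are 7..21 -> 27 // 7 = 3 completed fragment(s).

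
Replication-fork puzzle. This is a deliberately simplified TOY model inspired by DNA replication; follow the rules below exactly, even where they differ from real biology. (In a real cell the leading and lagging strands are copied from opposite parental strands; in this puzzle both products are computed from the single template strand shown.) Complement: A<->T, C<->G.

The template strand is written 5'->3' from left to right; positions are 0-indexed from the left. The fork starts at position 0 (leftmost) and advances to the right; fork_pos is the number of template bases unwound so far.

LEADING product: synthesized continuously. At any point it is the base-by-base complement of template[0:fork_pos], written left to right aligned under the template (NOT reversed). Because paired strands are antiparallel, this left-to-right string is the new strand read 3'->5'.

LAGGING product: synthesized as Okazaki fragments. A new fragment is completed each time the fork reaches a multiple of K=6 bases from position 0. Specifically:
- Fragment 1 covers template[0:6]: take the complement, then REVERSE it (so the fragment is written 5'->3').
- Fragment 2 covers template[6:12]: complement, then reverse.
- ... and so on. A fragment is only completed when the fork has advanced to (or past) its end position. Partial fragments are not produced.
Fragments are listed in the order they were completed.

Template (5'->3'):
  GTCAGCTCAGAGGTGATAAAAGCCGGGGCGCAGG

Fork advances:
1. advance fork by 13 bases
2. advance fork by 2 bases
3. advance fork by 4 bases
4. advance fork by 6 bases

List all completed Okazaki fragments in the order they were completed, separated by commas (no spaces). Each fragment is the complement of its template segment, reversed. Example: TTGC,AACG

Answer: GCTGAC,CTCTGA,TATCAC,GGCTTT

Derivation:
Step 1: advance 13 -> fork_pos = 0 + 13 = 13. Reached multiple(s) of 6: 6, 12 -> fragments 1-2 completed (2 total).
Step 2: advance 2 -> fork_pos = 13 + 2 = 15. Next multiple of 6 is 18 (not reached); still 2 fragment(s).
Step 3: advance 4 -> fork_pos = 15 + 4 = 19. Reached multiple(s) of 6: 18 -> fragment 3 completed (3 total).
Step 4: advance 6 -> fork_pos = 19 + 6 = 25. Reached multiple(s) of 6: 24 -> fragment 4 completed (4 total).
Final fork_pos = 25, so 4 fragment(s) are complete. Build each: template segment -> complement -> reverse.
Fragment 1: template[0:6] = GTCAGC -> complement CAGTCG -> reversed GCTGAC
Fragment 2: template[6:12] = TCAGAG -> complement AGTCTC -> reversed CTCTGA
Fragment 3: template[12:18] = GTGATA -> complement CACTAT -> reversed TATCAC
Fragment 4: template[18:24] = AAAGCC -> complement TTTCGG -> reversed GGCTTT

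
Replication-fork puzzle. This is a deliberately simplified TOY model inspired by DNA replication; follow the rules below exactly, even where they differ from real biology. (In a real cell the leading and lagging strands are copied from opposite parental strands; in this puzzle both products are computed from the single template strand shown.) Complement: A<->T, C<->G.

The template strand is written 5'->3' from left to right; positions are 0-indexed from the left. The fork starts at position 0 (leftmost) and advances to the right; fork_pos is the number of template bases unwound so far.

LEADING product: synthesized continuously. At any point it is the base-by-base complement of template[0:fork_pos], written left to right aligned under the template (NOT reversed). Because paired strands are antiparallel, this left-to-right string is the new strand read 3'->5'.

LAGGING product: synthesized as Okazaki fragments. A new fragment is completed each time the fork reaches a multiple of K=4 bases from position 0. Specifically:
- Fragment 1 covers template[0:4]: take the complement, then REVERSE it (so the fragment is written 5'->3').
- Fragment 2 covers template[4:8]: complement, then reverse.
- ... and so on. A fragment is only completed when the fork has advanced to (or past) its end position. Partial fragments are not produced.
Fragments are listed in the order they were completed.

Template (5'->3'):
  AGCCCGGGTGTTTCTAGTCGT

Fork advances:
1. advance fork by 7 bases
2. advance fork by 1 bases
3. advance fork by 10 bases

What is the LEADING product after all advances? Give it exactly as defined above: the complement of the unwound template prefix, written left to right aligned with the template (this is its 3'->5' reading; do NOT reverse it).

Answer: TCGGGCCCACAAAGATCA

Derivation:
Step 1: advance 7 -> fork_pos = 0 + 7 = 7.
Step 2: advance 1 -> fork_pos = 7 + 1 = 8.
Step 3: advance 10 -> fork_pos = 8 + 10 = 18.
Unwound prefix: template[0:18] = AGCCCGGGTGTTTCTAGT
Complement it base by base (A<->T, C<->G), keeping left-to-right order:
  [0:5] AGCCC -> TCGGG
  [5:10] GGGTG -> CCCAC
  [10:15] TTTCT -> AAAGA
  [15:18] AGT -> TCA
Concatenate: TCGGGCCCACAAAGATCA (length 18; written aligned with the template, i.e. 3'->5').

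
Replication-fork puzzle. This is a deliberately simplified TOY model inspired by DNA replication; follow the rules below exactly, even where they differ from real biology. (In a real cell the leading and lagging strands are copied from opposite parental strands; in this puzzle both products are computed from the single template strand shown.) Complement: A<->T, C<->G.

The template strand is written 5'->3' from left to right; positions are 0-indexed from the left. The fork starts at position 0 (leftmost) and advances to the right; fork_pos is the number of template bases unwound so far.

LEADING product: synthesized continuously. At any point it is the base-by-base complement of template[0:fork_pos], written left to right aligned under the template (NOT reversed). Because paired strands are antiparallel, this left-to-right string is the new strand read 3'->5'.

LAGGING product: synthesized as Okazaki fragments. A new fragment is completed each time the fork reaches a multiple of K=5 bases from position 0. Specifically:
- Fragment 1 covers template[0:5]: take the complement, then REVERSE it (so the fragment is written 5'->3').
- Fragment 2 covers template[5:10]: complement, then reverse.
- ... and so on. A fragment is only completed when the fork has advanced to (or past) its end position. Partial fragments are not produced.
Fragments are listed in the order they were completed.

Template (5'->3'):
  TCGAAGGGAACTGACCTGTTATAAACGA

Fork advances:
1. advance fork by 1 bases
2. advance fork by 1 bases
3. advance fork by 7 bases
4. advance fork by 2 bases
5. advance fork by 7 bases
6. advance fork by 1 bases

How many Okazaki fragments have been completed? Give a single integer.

Answer: 3

Derivation:
Step 1: advance 1 -> fork_pos = 0 + 1 = 1. Next multiple of 5 is 5 (not reached); still 0 fragment(s).
Step 2: advance 1 -> fork_pos = 1 + 1 = 2. Next multiple of 5 is 5 (not reached); still 0 fragment(s).
Step 3: advance 7 -> fork_pos = 2 + 7 = 9. Reached multiple(s) of 5: 5 -> fragment 1 completed (1 total).
Step 4: advance 2 -> fork_pos = 9 + 2 = 11. Reached multiple(s) of 5: 10 -> fragment 2 completed (2 total).
Step 5: advance 7 -> fork_pos = 11 + 7 = 18. Reached multiple(s) of 5: 15 -> fragment 3 completed (3 total).
Step 6: advance 1 -> fork_pos = 18 + 1 = 19. Next multiple of 5 is 20 (not reached); still 3 fragment(s).
Check: final fork_pos = 19; the multiples of 5 that are <= 19 are 5..15 -> 19 // 5 = 3 completed fragment(s).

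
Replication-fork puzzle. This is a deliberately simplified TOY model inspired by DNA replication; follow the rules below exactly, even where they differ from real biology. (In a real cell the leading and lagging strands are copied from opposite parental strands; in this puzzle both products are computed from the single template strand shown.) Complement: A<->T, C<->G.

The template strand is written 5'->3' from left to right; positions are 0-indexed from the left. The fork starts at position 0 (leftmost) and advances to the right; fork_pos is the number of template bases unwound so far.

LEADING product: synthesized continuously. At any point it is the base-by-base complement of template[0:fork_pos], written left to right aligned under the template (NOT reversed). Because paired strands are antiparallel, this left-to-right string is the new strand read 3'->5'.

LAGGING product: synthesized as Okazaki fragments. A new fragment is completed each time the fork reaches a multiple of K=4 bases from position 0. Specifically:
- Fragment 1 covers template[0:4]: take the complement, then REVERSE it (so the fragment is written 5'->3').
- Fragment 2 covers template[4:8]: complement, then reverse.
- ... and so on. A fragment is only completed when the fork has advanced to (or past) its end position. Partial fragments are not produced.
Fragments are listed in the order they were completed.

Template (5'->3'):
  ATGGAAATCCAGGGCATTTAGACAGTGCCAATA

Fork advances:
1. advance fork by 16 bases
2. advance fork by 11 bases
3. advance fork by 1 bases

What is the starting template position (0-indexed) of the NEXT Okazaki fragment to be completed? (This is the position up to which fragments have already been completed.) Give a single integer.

Answer: 28

Derivation:
Step 1: advance 16 -> fork_pos = 0 + 16 = 16. Reached multiple(s) of 4: 4, 8, 12, 16 -> fragments 1-4 completed (4 total).
Step 2: advance 11 -> fork_pos = 16 + 11 = 27. Reached multiple(s) of 4: 20, 24 -> fragments 5-6 completed (6 total).
Step 3: advance 1 -> fork_pos = 27 + 1 = 28. Reached multiple(s) of 4: 28 -> fragment 7 completed (7 total).
7 fragment(s) completed, covering template[0:28] (7 x 4 = 28). The next fragment, fragment 8, covers template[28:32], so it starts at position 28.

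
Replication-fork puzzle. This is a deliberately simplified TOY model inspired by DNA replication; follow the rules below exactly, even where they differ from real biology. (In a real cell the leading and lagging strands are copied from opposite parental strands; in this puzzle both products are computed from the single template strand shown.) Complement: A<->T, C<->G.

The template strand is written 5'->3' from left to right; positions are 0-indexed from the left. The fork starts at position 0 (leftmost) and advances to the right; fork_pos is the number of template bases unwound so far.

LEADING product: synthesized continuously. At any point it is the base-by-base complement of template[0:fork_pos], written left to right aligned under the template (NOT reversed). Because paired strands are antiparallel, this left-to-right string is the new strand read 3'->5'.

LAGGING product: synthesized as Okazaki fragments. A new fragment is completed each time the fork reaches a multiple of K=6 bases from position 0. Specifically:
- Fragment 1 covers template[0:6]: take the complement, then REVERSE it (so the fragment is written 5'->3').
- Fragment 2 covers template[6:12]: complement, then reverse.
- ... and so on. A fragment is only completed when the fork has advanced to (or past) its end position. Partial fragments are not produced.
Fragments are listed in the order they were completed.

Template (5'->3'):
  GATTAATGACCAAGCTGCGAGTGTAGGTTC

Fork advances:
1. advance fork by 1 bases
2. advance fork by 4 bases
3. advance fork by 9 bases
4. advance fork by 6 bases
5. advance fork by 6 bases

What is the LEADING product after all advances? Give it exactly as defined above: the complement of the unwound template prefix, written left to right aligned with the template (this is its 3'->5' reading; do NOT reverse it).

Answer: CTAATTACTGGTTCGACGCTCACATC

Derivation:
Step 1: advance 1 -> fork_pos = 0 + 1 = 1.
Step 2: advance 4 -> fork_pos = 1 + 4 = 5.
Step 3: advance 9 -> fork_pos = 5 + 9 = 14.
Step 4: advance 6 -> fork_pos = 14 + 6 = 20.
Step 5: advance 6 -> fork_pos = 20 + 6 = 26.
Unwound prefix: template[0:26] = GATTAATGACCAAGCTGCGAGTGTAG
Complement it base by base (A<->T, C<->G), keeping left-to-right order:
  [0:5] GATTA -> CTAAT
  [5:10] ATGAC -> TACTG
  [10:15] CAAGC -> GTTCG
  [15:20] TGCGA -> ACGCT
  [20:25] GTGTA -> CACAT
  [25:26] G -> C
Concatenate: CTAATTACTGGTTCGACGCTCACATC (length 26; written aligned with the template, i.e. 3'->5').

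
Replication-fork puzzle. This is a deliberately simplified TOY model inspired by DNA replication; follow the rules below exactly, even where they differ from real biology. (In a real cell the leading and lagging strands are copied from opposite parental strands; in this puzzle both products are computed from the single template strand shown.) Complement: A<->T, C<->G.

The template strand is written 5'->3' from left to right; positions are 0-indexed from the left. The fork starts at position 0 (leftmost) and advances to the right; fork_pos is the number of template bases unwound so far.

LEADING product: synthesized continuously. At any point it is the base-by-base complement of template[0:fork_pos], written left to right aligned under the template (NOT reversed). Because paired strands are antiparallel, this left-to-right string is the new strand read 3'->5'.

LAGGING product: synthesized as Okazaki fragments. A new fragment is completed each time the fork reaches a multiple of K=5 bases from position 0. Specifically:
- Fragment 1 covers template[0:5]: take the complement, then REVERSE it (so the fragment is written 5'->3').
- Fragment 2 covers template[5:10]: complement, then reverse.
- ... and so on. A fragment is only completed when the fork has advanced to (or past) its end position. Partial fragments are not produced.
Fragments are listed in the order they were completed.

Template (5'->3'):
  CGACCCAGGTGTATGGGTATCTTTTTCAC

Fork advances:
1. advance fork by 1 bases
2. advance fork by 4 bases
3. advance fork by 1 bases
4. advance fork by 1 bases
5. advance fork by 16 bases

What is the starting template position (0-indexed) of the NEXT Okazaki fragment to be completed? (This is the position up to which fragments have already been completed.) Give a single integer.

Step 1: advance 1 -> fork_pos = 0 + 1 = 1. Next multiple of 5 is 5 (not reached); still 0 fragment(s).
Step 2: advance 4 -> fork_pos = 1 + 4 = 5. Reached multiple(s) of 5: 5 -> fragment 1 completed (1 total).
Step 3: advance 1 -> fork_pos = 5 + 1 = 6. Next multiple of 5 is 10 (not reached); still 1 fragment(s).
Step 4: advance 1 -> fork_pos = 6 + 1 = 7. Next multiple of 5 is 10 (not reached); still 1 fragment(s).
Step 5: advance 16 -> fork_pos = 7 + 16 = 23. Reached multiple(s) of 5: 10, 15, 20 -> fragments 2-4 completed (4 total).
4 fragment(s) completed, covering template[0:20] (4 x 5 = 20). The next fragment, fragment 5, covers template[20:25], so it starts at position 20.

Answer: 20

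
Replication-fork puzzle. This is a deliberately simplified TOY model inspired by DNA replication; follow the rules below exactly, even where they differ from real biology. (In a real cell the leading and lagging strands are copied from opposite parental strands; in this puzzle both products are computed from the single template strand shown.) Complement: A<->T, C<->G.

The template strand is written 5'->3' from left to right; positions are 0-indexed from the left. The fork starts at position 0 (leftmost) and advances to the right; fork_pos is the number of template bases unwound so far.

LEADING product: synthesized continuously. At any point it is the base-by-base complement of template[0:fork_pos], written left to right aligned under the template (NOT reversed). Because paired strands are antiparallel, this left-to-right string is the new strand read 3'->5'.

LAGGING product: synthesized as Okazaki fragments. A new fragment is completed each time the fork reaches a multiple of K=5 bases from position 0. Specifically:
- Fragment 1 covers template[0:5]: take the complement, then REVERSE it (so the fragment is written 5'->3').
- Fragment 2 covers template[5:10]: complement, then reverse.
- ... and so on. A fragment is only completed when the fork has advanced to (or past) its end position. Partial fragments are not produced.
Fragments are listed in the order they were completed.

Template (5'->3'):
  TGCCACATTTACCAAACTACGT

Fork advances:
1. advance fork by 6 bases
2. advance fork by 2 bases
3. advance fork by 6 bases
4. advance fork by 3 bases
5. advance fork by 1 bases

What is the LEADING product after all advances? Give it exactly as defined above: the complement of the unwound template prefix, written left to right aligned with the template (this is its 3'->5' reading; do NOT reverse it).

Answer: ACGGTGTAAATGGTTTGA

Derivation:
Step 1: advance 6 -> fork_pos = 0 + 6 = 6.
Step 2: advance 2 -> fork_pos = 6 + 2 = 8.
Step 3: advance 6 -> fork_pos = 8 + 6 = 14.
Step 4: advance 3 -> fork_pos = 14 + 3 = 17.
Step 5: advance 1 -> fork_pos = 17 + 1 = 18.
Unwound prefix: template[0:18] = TGCCACATTTACCAAACT
Complement it base by base (A<->T, C<->G), keeping left-to-right order:
  [0:5] TGCCA -> ACGGT
  [5:10] CATTT -> GTAAA
  [10:15] ACCAA -> TGGTT
  [15:18] ACT -> TGA
Concatenate: ACGGTGTAAATGGTTTGA (length 18; written aligned with the template, i.e. 3'->5').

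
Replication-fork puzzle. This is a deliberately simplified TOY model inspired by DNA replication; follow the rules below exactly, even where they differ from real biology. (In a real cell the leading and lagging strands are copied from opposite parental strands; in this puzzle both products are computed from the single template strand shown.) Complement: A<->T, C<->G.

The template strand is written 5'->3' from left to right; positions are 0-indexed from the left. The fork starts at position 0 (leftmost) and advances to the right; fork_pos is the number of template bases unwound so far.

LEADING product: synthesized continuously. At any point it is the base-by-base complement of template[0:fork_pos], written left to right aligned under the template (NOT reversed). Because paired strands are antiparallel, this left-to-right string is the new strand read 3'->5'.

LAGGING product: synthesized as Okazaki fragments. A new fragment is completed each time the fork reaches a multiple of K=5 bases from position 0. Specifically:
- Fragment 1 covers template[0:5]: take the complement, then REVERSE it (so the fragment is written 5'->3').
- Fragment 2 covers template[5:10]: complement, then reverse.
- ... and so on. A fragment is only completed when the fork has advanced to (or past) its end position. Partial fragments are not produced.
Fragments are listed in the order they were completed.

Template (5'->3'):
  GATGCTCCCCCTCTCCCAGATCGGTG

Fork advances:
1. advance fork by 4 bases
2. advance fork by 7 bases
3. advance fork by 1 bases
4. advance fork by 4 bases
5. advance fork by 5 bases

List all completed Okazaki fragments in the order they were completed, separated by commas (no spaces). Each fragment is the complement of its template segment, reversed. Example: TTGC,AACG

Answer: GCATC,GGGGA,GAGAG,TCTGG

Derivation:
Step 1: advance 4 -> fork_pos = 0 + 4 = 4. Next multiple of 5 is 5 (not reached); still 0 fragment(s).
Step 2: advance 7 -> fork_pos = 4 + 7 = 11. Reached multiple(s) of 5: 5, 10 -> fragments 1-2 completed (2 total).
Step 3: advance 1 -> fork_pos = 11 + 1 = 12. Next multiple of 5 is 15 (not reached); still 2 fragment(s).
Step 4: advance 4 -> fork_pos = 12 + 4 = 16. Reached multiple(s) of 5: 15 -> fragment 3 completed (3 total).
Step 5: advance 5 -> fork_pos = 16 + 5 = 21. Reached multiple(s) of 5: 20 -> fragment 4 completed (4 total).
Final fork_pos = 21, so 4 fragment(s) are complete. Build each: template segment -> complement -> reverse.
Fragment 1: template[0:5] = GATGC -> complement CTACG -> reversed GCATC
Fragment 2: template[5:10] = TCCCC -> complement AGGGG -> reversed GGGGA
Fragment 3: template[10:15] = CTCTC -> complement GAGAG -> reversed GAGAG
Fragment 4: template[15:20] = CCAGA -> complement GGTCT -> reversed TCTGG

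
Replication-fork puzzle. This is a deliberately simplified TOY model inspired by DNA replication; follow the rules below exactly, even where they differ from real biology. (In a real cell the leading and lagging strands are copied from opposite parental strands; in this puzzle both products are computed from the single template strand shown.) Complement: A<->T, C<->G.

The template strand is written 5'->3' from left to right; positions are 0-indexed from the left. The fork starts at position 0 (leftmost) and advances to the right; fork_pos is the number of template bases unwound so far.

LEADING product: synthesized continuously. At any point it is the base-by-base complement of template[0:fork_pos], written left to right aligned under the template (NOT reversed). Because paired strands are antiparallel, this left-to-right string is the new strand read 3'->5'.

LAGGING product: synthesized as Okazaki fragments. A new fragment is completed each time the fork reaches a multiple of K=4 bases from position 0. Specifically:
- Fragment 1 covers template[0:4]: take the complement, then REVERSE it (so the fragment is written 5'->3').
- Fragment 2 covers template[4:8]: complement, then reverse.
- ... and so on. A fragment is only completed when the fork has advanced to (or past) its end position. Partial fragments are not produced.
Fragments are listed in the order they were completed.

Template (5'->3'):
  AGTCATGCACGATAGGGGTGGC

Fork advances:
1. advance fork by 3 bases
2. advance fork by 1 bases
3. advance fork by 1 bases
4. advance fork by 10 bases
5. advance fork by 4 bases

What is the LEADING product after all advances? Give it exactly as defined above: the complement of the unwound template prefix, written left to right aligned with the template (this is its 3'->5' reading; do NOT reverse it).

Answer: TCAGTACGTGCTATCCCCA

Derivation:
Step 1: advance 3 -> fork_pos = 0 + 3 = 3.
Step 2: advance 1 -> fork_pos = 3 + 1 = 4.
Step 3: advance 1 -> fork_pos = 4 + 1 = 5.
Step 4: advance 10 -> fork_pos = 5 + 10 = 15.
Step 5: advance 4 -> fork_pos = 15 + 4 = 19.
Unwound prefix: template[0:19] = AGTCATGCACGATAGGGGT
Complement it base by base (A<->T, C<->G), keeping left-to-right order:
  [0:5] AGTCA -> TCAGT
  [5:10] TGCAC -> ACGTG
  [10:15] GATAG -> CTATC
  [15:19] GGGT -> CCCA
Concatenate: TCAGTACGTGCTATCCCCA (length 19; written aligned with the template, i.e. 3'->5').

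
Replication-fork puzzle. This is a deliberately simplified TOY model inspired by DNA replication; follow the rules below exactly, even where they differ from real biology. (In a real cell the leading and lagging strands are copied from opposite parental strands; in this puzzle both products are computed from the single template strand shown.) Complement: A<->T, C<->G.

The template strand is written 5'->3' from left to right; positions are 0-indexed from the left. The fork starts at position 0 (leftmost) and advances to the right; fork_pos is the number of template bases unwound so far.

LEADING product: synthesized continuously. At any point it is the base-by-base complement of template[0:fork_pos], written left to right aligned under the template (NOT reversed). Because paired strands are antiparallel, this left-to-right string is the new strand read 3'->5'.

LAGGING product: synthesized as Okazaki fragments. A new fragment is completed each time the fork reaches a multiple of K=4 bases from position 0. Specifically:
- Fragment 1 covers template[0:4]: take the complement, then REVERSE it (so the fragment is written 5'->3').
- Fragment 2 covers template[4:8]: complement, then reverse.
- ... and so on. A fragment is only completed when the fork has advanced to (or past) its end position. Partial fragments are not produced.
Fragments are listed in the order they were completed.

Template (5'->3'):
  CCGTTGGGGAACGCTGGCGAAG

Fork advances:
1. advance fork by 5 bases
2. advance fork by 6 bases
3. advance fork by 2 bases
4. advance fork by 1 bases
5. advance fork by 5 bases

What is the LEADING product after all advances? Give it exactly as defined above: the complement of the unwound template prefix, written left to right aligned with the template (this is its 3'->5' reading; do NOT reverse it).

Answer: GGCAACCCCTTGCGACCGC

Derivation:
Step 1: advance 5 -> fork_pos = 0 + 5 = 5.
Step 2: advance 6 -> fork_pos = 5 + 6 = 11.
Step 3: advance 2 -> fork_pos = 11 + 2 = 13.
Step 4: advance 1 -> fork_pos = 13 + 1 = 14.
Step 5: advance 5 -> fork_pos = 14 + 5 = 19.
Unwound prefix: template[0:19] = CCGTTGGGGAACGCTGGCG
Complement it base by base (A<->T, C<->G), keeping left-to-right order:
  [0:5] CCGTT -> GGCAA
  [5:10] GGGGA -> CCCCT
  [10:15] ACGCT -> TGCGA
  [15:19] GGCG -> CCGC
Concatenate: GGCAACCCCTTGCGACCGC (length 19; written aligned with the template, i.e. 3'->5').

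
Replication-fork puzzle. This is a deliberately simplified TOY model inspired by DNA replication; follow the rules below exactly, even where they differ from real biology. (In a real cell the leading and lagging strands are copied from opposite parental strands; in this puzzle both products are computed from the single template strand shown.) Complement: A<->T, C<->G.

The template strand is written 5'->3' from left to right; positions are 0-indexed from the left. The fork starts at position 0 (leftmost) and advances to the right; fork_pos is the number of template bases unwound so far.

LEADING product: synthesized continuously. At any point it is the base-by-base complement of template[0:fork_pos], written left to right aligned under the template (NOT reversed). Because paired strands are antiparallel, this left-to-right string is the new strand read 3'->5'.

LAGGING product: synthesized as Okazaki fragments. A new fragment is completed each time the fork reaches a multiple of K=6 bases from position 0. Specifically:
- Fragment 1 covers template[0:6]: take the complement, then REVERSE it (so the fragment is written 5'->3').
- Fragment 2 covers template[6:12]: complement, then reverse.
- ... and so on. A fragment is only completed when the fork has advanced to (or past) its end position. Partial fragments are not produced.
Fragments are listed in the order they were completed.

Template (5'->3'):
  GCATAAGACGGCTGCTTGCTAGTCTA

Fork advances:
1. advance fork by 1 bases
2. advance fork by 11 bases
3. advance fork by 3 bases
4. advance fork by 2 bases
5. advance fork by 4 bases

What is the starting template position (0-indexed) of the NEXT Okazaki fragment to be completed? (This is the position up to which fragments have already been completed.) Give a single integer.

Step 1: advance 1 -> fork_pos = 0 + 1 = 1. Next multiple of 6 is 6 (not reached); still 0 fragment(s).
Step 2: advance 11 -> fork_pos = 1 + 11 = 12. Reached multiple(s) of 6: 6, 12 -> fragments 1-2 completed (2 total).
Step 3: advance 3 -> fork_pos = 12 + 3 = 15. Next multiple of 6 is 18 (not reached); still 2 fragment(s).
Step 4: advance 2 -> fork_pos = 15 + 2 = 17. Next multiple of 6 is 18 (not reached); still 2 fragment(s).
Step 5: advance 4 -> fork_pos = 17 + 4 = 21. Reached multiple(s) of 6: 18 -> fragment 3 completed (3 total).
3 fragment(s) completed, covering template[0:18] (3 x 6 = 18). The next fragment, fragment 4, covers template[18:24], so it starts at position 18.

Answer: 18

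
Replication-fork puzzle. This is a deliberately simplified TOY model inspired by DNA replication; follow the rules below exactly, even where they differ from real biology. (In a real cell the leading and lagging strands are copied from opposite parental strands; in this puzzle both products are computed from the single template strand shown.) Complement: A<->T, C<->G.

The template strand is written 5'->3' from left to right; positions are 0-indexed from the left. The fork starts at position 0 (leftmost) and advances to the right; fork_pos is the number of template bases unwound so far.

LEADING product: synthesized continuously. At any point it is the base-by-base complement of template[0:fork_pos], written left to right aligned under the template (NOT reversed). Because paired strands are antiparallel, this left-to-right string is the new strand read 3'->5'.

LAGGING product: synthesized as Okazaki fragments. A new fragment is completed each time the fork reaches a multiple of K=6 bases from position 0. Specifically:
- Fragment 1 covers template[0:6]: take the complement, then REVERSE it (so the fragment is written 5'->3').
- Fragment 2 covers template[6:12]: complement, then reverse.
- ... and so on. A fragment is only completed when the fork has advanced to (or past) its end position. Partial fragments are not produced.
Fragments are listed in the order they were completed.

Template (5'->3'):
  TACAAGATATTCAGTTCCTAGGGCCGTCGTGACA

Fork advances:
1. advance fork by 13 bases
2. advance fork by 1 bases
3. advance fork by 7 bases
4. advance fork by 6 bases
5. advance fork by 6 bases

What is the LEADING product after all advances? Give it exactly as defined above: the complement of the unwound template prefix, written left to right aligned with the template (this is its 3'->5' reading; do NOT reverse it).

Step 1: advance 13 -> fork_pos = 0 + 13 = 13.
Step 2: advance 1 -> fork_pos = 13 + 1 = 14.
Step 3: advance 7 -> fork_pos = 14 + 7 = 21.
Step 4: advance 6 -> fork_pos = 21 + 6 = 27.
Step 5: advance 6 -> fork_pos = 27 + 6 = 33.
Unwound prefix: template[0:33] = TACAAGATATTCAGTTCCTAGGGCCGTCGTGAC
Complement it base by base (A<->T, C<->G), keeping left-to-right order:
  [0:5] TACAA -> ATGTT
  [5:10] GATAT -> CTATA
  [10:15] TCAGT -> AGTCA
  [15:20] TCCTA -> AGGAT
  [20:25] GGGCC -> CCCGG
  [25:30] GTCGT -> CAGCA
  [30:33] GAC -> CTG
Concatenate: ATGTTCTATAAGTCAAGGATCCCGGCAGCACTG (length 33; written aligned with the template, i.e. 3'->5').

Answer: ATGTTCTATAAGTCAAGGATCCCGGCAGCACTG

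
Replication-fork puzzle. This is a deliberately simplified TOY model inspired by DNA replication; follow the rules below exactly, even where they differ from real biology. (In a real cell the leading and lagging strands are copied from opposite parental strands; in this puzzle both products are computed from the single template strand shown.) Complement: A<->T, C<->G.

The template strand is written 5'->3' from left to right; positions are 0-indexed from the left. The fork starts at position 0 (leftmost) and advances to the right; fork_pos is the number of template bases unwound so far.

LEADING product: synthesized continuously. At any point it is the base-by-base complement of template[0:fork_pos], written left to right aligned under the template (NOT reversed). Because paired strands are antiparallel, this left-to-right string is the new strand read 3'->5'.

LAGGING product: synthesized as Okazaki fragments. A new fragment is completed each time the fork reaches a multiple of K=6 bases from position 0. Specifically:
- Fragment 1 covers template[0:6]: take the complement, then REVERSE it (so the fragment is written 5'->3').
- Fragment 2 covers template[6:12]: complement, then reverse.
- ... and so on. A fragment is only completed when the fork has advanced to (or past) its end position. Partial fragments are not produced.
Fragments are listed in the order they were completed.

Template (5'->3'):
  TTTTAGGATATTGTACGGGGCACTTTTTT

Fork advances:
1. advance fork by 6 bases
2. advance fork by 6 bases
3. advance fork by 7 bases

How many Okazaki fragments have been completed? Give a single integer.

Step 1: advance 6 -> fork_pos = 0 + 6 = 6. Reached multiple(s) of 6: 6 -> fragment 1 completed (1 total).
Step 2: advance 6 -> fork_pos = 6 + 6 = 12. Reached multiple(s) of 6: 12 -> fragment 2 completed (2 total).
Step 3: advance 7 -> fork_pos = 12 + 7 = 19. Reached multiple(s) of 6: 18 -> fragment 3 completed (3 total).
Check: final fork_pos = 19; the multiples of 6 that are <= 19 are 6..18 -> 19 // 6 = 3 completed fragment(s).

Answer: 3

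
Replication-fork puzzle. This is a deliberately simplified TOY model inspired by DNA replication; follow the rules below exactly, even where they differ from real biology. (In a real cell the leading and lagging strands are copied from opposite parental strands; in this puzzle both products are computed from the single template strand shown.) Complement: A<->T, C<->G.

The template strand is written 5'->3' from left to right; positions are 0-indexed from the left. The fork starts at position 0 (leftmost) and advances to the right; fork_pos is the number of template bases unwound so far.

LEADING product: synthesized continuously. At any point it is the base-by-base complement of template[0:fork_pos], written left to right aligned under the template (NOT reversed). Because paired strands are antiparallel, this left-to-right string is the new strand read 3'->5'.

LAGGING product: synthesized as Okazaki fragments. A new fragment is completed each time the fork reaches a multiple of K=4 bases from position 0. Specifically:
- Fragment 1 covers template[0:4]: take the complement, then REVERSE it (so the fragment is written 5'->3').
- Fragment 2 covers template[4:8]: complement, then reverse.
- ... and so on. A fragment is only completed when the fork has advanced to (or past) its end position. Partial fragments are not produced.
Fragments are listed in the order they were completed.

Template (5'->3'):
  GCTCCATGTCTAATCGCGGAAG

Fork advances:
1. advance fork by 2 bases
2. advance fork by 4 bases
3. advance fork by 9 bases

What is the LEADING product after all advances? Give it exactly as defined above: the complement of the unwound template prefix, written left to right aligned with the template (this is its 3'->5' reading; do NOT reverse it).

Answer: CGAGGTACAGATTAG

Derivation:
Step 1: advance 2 -> fork_pos = 0 + 2 = 2.
Step 2: advance 4 -> fork_pos = 2 + 4 = 6.
Step 3: advance 9 -> fork_pos = 6 + 9 = 15.
Unwound prefix: template[0:15] = GCTCCATGTCTAATC
Complement it base by base (A<->T, C<->G), keeping left-to-right order:
  [0:5] GCTCC -> CGAGG
  [5:10] ATGTC -> TACAG
  [10:15] TAATC -> ATTAG
Concatenate: CGAGGTACAGATTAG (length 15; written aligned with the template, i.e. 3'->5').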